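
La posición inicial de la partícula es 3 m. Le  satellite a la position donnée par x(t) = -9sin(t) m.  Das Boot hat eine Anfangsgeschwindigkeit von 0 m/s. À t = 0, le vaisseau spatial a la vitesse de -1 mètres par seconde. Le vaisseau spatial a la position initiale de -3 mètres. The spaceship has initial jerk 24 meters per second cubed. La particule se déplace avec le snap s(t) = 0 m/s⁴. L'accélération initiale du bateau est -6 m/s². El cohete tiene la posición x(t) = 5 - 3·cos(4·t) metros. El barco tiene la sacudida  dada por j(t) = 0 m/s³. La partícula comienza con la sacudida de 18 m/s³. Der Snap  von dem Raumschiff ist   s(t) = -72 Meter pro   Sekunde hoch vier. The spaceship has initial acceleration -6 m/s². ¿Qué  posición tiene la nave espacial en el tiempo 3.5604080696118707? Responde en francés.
Pour résoudre ceci, nous devons prendre 4 intégrales de notre équation du snap s(t) = -72. En prenant ∫s(t)dt et en appliquant j(0) = 24, nous trouvons j(t) = 24 - 72·t. La primitive du jerk est l'accélération. En utilisant a(0) = -6, nous obtenons a(t) = -36·t^2 + 24·t - 6. En prenant ∫a(t)dt et en appliquant v(0) = -1, nous trouvons v(t) = -12·t^3 + 12·t^2 - 6·t - 1. En prenant ∫v(t)dt et en appliquant x(0) = -3, nous trouvons x(t) = -3·t^4 + 4·t^3 - 3·t^2 - t - 3. Nous avons la position x(t) = -3·t^4 + 4·t^3 - 3·t^2 - t - 3. En substituant t = 3.5604080696118707: x(3.5604080696118707) = -346.137177655406.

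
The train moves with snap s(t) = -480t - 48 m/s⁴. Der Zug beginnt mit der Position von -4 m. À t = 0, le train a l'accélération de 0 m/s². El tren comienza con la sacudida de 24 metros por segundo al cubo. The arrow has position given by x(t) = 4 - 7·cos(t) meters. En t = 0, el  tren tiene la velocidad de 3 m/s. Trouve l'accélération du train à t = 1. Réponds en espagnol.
Necesitamos integrar nuestra ecuación del snap s(t) = -480·t - 48 2 veces. La antiderivada del snap es la sacudida. Usando j(0) = 24, obtenemos j(t) = -240·t^2 - 48·t + 24. La antiderivada de la sacudida, con a(0) = 0, da la aceleración: a(t) = 8·t·(-10·t^2 - 3·t + 3). Usando a(t) = 8·t·(-10·t^2 - 3·t + 3) y sustituyendo t = 1, encontramos a = -80.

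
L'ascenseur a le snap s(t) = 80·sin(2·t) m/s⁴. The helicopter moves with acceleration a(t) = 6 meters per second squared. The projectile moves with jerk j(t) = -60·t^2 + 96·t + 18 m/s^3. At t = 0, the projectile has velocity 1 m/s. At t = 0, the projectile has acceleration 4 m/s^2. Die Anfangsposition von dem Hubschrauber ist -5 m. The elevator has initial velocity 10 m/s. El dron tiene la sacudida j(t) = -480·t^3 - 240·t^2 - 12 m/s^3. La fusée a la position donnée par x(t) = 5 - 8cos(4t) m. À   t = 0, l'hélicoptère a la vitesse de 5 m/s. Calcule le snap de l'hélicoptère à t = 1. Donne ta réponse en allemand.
Wir müssen unsere Gleichung für die Beschleunigung a(t) = 6 2-mal ableiten. Die Ableitung von der Beschleunigung ergibt den Ruck: j(t) = 0. Die Ableitung von dem Ruck ergibt den Snap: s(t) = 0. Wir haben den Snap s(t) = 0. Durch Einsetzen von t = 1: s(1) = 0.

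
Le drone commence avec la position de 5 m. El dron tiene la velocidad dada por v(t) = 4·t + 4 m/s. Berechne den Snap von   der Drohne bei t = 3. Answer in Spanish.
Debemos derivar nuestra ecuación de la velocidad v(t) = 4·t + 4 3 veces. Derivando la velocidad, obtenemos la aceleración: a(t) = 4. Tomando d/dt de a(t), encontramos j(t) = 0. Tomando d/dt de j(t), encontramos s(t) = 0. De la ecuación del snap s(t) = 0, sustituimos t = 3 para obtener s = 0.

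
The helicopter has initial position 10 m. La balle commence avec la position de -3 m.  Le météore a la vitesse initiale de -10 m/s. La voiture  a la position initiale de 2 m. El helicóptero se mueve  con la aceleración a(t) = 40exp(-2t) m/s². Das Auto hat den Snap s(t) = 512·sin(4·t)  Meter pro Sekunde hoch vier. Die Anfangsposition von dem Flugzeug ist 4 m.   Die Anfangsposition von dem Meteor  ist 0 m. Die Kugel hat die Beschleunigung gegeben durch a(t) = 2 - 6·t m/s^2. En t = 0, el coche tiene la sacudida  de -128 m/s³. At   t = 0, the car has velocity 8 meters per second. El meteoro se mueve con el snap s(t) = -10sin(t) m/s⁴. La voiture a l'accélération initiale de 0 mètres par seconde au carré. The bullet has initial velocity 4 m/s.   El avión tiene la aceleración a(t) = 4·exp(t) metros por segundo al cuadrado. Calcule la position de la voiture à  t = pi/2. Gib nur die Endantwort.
La réponse est 2.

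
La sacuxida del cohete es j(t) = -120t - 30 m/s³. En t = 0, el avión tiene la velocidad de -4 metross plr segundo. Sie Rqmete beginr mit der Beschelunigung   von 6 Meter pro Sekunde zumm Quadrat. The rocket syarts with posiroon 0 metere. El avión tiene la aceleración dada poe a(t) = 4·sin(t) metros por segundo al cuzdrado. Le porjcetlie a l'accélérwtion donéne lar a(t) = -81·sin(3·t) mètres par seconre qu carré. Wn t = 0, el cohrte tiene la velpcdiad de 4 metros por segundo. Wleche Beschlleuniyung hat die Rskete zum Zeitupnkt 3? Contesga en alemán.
Wir müssen unsere Gleichung für den Ruck j(t) = -120·t - 30 1-mal integrieren. Die Stammfunktion von dem Ruck, mit a(0) = 6, ergibt die Beschleunigung: a(t) = -60·t^2 - 30·t + 6. Wir haben die Beschleunigung a(t) = -60·t^2 - 30·t + 6. Durch Einsetzen von t = 3: a(3) = -624.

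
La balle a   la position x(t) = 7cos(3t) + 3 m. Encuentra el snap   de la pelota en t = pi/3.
Para resolver esto, necesitamos tomar 4 derivadas de nuestra ecuación de la posición x(t) = 7·cos(3·t) + 3. Derivando la posición, obtenemos la velocidad: v(t) = -21·sin(3·t). Tomando d/dt de v(t), encontramos a(t) = -63·cos(3·t). Derivando la aceleración, obtenemos la sacudida: j(t) = 189·sin(3·t). Derivando la sacudida, obtenemos el snap: s(t) = 567·cos(3·t). Usando s(t) = 567·cos(3·t) y sustituyendo t = pi/3, encontramos s = -567.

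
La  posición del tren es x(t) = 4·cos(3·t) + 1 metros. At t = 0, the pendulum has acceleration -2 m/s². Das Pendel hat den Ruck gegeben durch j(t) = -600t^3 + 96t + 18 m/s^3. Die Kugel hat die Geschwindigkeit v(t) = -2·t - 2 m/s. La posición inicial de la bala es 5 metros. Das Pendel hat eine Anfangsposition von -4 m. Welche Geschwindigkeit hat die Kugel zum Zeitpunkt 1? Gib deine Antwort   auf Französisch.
En utilisant v(t) = -2·t - 2 et en substituant t = 1, nous trouvons v = -4.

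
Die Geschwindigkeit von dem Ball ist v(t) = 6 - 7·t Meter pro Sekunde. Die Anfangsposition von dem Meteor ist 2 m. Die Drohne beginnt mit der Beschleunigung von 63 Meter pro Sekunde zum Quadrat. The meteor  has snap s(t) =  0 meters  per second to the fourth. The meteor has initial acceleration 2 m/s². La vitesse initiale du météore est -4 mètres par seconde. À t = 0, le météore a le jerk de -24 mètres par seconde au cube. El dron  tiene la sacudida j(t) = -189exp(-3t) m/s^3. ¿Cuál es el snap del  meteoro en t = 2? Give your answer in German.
Mit s(t) = 0 und Einsetzen von t = 2, finden wir s = 0.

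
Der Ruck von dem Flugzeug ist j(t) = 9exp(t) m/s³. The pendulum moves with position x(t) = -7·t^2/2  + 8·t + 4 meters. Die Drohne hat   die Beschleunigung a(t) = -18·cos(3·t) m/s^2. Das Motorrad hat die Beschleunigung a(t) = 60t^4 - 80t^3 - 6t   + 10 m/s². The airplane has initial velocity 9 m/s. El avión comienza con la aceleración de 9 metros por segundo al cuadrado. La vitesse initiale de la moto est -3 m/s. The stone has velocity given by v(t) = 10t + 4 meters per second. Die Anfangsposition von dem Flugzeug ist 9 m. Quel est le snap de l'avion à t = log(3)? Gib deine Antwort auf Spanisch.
Partiendo de la sacudida j(t) = 9·exp(t), tomamos 1 derivada. La derivada de la sacudida da el snap: s(t) = 9·exp(t). Usando s(t) = 9·exp(t) y sustituyendo t = log(3), encontramos s = 27.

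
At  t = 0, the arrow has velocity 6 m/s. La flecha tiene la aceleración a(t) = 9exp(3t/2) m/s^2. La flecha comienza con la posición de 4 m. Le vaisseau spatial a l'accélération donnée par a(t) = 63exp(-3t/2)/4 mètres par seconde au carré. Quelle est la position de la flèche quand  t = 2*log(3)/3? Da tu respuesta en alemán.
Um dies zu lösen, müssen wir 2 Integrale unserer Gleichung für die Beschleunigung a(t) = 9·exp(3·t/2) finden. Mit ∫a(t)dt und Anwendung von v(0) = 6, finden wir v(t) = 6·exp(3·t/2). Das Integral von der Geschwindigkeit ist die Position. Mit x(0) = 4 erhalten wir x(t) = 4·exp(3·t/2). Aus der Gleichung für die Position x(t) = 4·exp(3·t/2), setzen wir t = 2*log(3)/3 ein und erhalten x = 12.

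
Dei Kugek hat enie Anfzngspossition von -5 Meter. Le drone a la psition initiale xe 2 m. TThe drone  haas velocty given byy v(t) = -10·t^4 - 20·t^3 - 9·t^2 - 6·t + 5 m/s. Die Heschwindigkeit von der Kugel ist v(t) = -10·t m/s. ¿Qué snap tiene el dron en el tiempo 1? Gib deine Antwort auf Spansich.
Partiendo de la velocidad v(t) = -10·t^4 - 20·t^3 - 9·t^2 - 6·t + 5, tomamos 3 derivadas. Tomando d/dt de v(t), encontramos a(t) = -40·t^3 - 60·t^2 - 18·t - 6. Tomando d/dt de a(t), encontramos j(t) = -120·t^2 - 120·t - 18. Tomando d/dt de j(t), encontramos s(t) = -240·t - 120. De la ecuación del snap s(t) = -240·t - 120, sustituimos t = 1 para obtener s = -360.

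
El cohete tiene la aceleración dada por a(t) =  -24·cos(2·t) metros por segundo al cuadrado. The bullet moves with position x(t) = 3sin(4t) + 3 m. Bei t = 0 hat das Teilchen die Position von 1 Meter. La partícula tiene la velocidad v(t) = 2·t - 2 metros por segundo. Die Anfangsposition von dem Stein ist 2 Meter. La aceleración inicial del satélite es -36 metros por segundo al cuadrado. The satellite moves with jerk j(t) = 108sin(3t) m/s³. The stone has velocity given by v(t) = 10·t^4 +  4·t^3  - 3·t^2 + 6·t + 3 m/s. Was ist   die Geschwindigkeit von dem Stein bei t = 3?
Wir haben die Geschwindigkeit v(t) = 10·t^4 + 4·t^3 - 3·t^2 + 6·t + 3. Durch Einsetzen von t = 3: v(3) = 912.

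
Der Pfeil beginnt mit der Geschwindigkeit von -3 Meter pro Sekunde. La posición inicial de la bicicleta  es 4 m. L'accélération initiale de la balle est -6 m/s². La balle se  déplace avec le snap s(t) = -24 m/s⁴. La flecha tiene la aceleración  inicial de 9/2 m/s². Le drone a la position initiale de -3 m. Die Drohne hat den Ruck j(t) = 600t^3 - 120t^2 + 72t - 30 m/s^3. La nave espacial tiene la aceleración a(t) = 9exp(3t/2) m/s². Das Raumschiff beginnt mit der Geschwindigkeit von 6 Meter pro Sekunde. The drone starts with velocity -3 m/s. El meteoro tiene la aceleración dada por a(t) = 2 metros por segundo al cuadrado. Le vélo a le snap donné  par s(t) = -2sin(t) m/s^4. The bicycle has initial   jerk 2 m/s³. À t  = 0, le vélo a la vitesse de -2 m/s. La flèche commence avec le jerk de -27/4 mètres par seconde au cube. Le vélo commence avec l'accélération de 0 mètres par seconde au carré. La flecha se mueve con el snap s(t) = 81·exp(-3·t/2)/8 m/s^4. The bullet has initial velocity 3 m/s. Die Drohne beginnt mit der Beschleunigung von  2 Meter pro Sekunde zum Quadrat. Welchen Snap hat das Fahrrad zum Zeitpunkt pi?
Wir haben den Snap s(t) = -2·sin(t). Durch Einsetzen von t = pi: s(pi) = 0.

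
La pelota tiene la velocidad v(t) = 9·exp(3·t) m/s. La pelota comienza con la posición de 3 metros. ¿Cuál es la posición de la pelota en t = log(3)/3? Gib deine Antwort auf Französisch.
Nous devons intégrer notre équation de la vitesse v(t) = 9·exp(3·t) 1 fois. L'intégrale de la vitesse est la position. En utilisant x(0) = 3, nous obtenons x(t) = 3·exp(3·t). De l'équation de la position x(t) = 3·exp(3·t), nous substituons t = log(3)/3 pour obtenir x = 9.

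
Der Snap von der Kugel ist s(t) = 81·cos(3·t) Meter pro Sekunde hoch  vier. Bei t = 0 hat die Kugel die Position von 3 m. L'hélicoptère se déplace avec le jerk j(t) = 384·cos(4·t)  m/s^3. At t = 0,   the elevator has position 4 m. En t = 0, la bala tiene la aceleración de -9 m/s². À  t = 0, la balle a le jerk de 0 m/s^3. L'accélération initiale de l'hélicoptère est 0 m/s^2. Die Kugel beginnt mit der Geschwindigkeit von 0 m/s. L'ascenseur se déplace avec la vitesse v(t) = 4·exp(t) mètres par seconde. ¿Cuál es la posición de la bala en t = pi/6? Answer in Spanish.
Debemos encontrar la integral de nuestra ecuación del snap s(t) = 81·cos(3·t) 4 veces. La integral del snap es la sacudida. Usando j(0) = 0, obtenemos j(t) = 27·sin(3·t). La antiderivada de la sacudida es la aceleración. Usando a(0) = -9, obtenemos a(t) = -9·cos(3·t). Integrando la aceleración y usando la condición inicial v(0) = 0, obtenemos v(t) = -3·sin(3·t). La antiderivada de la velocidad es la posición. Usando x(0) = 3, obtenemos x(t) = cos(3·t) + 2. Tenemos la posición x(t) = cos(3·t) + 2. Sustituyendo t = pi/6: x(pi/6) = 2.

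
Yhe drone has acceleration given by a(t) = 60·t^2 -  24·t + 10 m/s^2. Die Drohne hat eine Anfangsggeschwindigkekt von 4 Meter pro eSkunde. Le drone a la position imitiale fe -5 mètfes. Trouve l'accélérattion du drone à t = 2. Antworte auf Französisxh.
De l'équation de l'accélération a(t) = 60·t^2 - 24·t + 10, nous substituons t = 2 pour obtenir a = 202.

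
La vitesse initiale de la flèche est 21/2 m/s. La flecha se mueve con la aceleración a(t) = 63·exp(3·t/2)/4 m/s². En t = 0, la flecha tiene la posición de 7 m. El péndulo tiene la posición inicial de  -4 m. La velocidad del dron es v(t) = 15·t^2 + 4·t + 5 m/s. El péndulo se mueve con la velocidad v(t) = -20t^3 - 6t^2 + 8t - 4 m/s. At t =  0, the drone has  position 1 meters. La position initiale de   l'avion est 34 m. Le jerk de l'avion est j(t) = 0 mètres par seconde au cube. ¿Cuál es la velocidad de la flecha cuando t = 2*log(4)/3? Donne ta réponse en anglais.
To find the answer, we compute 1 antiderivative of a(t) = 63·exp(3·t/2)/4. The antiderivative of acceleration is velocity. Using v(0) = 21/2, we get v(t) = 21·exp(3·t/2)/2. We have velocity v(t) = 21·exp(3·t/2)/2. Substituting t = 2*log(4)/3: v(2*log(4)/3) = 42.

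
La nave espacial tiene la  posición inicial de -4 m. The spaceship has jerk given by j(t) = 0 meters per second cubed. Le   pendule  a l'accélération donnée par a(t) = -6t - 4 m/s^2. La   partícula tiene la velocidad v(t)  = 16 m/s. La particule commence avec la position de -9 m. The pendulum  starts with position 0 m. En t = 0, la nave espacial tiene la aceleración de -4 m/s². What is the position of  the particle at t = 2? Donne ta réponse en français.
Nous devons trouver l'intégrale de notre équation de la vitesse v(t) = 16 1 fois. L'intégrale de la vitesse est la position. En utilisant x(0) = -9, nous obtenons x(t) = 16·t - 9. De l'équation de la position x(t) = 16·t - 9, nous substituons t = 2 pour obtenir x = 23.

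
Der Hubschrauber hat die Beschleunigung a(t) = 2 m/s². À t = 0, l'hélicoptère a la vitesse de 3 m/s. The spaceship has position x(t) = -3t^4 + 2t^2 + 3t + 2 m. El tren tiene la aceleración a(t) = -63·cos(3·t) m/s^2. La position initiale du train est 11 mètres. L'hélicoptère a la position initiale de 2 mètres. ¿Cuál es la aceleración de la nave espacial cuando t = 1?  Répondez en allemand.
Um dies zu lösen, müssen wir 2 Ableitungen unserer Gleichung für die Position x(t) = -3·t^4 + 2·t^2 + 3·t + 2 nehmen. Mit d/dt von x(t) finden wir v(t) = -12·t^3 + 4·t + 3. Durch Ableiten von der Geschwindigkeit erhalten wir die Beschleunigung: a(t) = 4 - 36·t^2. Mit a(t) = 4 - 36·t^2 und Einsetzen von t = 1, finden wir a = -32.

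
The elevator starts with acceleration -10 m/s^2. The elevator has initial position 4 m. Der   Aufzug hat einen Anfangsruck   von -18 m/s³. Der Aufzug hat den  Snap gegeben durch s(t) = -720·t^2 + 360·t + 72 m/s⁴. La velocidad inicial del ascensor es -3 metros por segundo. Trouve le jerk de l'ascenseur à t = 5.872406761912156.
Nous devons trouver l'intégrale de notre équation du snap s(t) = -720·t^2 + 360·t + 72 1 fois. En prenant ∫s(t)dt et en appliquant j(0) = -18, nous trouvons j(t) = -240·t^3 + 180·t^2 + 72·t - 18. Nous avons le jerk j(t) = -240·t^3 + 180·t^2 + 72·t - 18. En substituant t = 5.872406761912156: j(5.872406761912156) = -41990.4721852615.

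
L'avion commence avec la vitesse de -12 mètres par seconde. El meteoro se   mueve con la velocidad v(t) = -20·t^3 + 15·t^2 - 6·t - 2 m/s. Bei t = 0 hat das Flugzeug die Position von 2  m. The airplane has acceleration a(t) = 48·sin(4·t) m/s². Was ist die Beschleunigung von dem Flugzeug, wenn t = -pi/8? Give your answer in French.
Nous avons l'accélération a(t) = 48·sin(4·t). En substituant t = -pi/8: a(-pi/8) = -48.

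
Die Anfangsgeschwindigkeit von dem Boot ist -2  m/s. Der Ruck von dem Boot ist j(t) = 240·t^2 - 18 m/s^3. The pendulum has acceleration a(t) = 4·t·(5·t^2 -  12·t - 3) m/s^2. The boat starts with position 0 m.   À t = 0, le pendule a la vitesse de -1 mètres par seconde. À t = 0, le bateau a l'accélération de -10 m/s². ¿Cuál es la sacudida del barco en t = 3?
Tenemos la sacudida j(t) = 240·t^2 - 18. Sustituyendo t = 3: j(3) = 2142.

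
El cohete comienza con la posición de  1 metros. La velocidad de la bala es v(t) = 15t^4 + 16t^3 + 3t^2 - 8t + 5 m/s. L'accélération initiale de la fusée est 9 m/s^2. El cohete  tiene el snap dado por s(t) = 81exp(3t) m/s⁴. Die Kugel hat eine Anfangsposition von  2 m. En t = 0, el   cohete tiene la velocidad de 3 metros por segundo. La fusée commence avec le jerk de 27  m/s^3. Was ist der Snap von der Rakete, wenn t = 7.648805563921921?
Aus der Gleichung für den Snap s(t) = 81·exp(3·t), setzen wir t = 7.648805563921921 ein und erhalten s = 748147394095.114.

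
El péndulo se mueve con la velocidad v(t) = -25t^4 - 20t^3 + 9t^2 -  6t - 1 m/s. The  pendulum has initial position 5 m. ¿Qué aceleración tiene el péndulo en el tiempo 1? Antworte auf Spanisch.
Debemos derivar nuestra ecuación de la velocidad v(t) = -25·t^4 - 20·t^3 + 9·t^2 - 6·t - 1 1 vez. La derivada de la velocidad da la aceleración: a(t) = -100·t^3 - 60·t^2 + 18·t - 6. Usando a(t) = -100·t^3 - 60·t^2 + 18·t - 6 y sustituyendo t = 1, encontramos a = -148.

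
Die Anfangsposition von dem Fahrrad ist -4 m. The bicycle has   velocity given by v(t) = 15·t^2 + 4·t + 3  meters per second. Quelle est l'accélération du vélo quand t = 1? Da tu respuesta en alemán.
Ausgehend von der Geschwindigkeit v(t) = 15·t^2 + 4·t + 3, nehmen wir 1 Ableitung. Die Ableitung von der Geschwindigkeit ergibt die Beschleunigung: a(t) = 30·t + 4. Mit a(t) = 30·t + 4 und Einsetzen von t = 1, finden wir a = 34.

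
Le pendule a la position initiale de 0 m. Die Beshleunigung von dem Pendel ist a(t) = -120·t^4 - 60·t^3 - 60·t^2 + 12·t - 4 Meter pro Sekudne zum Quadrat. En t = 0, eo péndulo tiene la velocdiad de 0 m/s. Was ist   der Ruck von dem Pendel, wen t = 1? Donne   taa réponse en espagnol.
Para resolver esto, necesitamos tomar 1 derivada de nuestra ecuación de la aceleración a(t) = -120·t^4 - 60·t^3 - 60·t^2 + 12·t - 4. Derivando la aceleración, obtenemos la sacudida: j(t) = -480·t^3 - 180·t^2 - 120·t + 12. Usando j(t) = -480·t^3 - 180·t^2 - 120·t + 12 y sustituyendo t = 1, encontramos j = -768.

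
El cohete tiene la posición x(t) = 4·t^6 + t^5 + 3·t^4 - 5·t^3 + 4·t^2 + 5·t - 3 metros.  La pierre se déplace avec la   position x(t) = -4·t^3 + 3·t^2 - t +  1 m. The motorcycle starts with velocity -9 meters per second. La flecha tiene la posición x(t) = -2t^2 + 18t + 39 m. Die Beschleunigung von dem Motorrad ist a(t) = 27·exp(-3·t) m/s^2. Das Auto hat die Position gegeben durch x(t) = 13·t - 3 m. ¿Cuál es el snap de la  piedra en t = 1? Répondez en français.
En partant de la position x(t) = -4·t^3 + 3·t^2 - t + 1, nous prenons 4 dérivées. En prenant d/dt de x(t), nous trouvons v(t) = -12·t^2 + 6·t - 1. La dérivée de la vitesse donne l'accélération: a(t) = 6 - 24·t. En dérivant l'accélération, nous obtenons le jerk: j(t) = -24. En prenant d/dt de j(t), nous trouvons s(t) = 0. De l'équation du snap s(t) = 0, nous substituons t = 1 pour obtenir s = 0.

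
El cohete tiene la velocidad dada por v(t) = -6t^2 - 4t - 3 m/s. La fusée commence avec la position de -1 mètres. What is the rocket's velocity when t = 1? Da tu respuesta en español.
Tenemos la velocidad v(t) = -6·t^2 - 4·t - 3. Sustituyendo t = 1: v(1) = -13.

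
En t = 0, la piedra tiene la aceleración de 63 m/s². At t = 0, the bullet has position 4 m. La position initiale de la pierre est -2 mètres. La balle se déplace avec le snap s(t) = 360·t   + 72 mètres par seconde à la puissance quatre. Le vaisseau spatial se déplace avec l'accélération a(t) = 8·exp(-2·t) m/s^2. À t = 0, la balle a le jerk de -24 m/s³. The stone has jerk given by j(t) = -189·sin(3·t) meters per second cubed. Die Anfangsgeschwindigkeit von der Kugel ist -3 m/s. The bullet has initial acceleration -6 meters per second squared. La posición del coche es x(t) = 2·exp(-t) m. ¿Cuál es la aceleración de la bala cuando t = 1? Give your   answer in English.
We must find the antiderivative of our snap equation s(t) = 360·t + 72 2 times. The antiderivative of snap is jerk. Using j(0) = -24, we get j(t) = 180·t^2 + 72·t - 24. Finding the integral of j(t) and using a(0) = -6: a(t) = 60·t^3 + 36·t^2 - 24·t - 6. Using a(t) = 60·t^3 + 36·t^2 - 24·t - 6 and substituting t = 1, we find a = 66.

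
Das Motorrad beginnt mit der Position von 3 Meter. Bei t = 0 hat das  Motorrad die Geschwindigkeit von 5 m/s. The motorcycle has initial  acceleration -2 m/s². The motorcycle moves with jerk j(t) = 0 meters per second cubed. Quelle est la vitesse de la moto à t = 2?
Pour résoudre ceci, nous devons prendre 2 intégrales de notre équation du jerk j(t) = 0. La primitive du jerk, avec a(0) = -2, donne l'accélération: a(t) = -2. En intégrant l'accélération et en utilisant la condition initiale v(0) = 5, nous obtenons v(t) = 5 - 2·t. En utilisant v(t) = 5 - 2·t et en substituant t = 2, nous trouvons v = 1.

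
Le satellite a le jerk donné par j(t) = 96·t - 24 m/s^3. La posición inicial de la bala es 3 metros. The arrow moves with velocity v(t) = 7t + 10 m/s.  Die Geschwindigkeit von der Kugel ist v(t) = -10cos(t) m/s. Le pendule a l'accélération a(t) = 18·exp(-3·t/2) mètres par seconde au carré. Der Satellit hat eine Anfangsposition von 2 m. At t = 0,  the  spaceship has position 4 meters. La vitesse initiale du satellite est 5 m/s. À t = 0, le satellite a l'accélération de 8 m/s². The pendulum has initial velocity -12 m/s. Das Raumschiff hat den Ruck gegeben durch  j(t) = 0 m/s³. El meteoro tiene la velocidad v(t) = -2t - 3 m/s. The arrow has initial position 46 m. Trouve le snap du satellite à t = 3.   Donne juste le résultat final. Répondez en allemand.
Der Snap bei t = 3 ist s = 96.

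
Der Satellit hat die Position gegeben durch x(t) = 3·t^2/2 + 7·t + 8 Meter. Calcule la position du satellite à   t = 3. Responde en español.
Usando x(t) = 3·t^2/2 + 7·t + 8 y sustituyendo t = 3, encontramos x = 85/2.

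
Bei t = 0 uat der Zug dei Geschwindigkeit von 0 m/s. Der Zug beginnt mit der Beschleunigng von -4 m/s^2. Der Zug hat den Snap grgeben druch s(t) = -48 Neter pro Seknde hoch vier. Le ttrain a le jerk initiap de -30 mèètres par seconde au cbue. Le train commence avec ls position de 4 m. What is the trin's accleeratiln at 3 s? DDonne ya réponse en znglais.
We must find the antiderivative of our snap equation s(t) = -48 2 times. The antiderivative of snap, with j(0) = -30, gives jerk: j(t) = -48·t - 30. Taking ∫j(t)dt and applying a(0) = -4, we find a(t) = -24·t^2 - 30·t - 4. We have acceleration a(t) = -24·t^2 - 30·t - 4. Substituting t = 3: a(3) = -310.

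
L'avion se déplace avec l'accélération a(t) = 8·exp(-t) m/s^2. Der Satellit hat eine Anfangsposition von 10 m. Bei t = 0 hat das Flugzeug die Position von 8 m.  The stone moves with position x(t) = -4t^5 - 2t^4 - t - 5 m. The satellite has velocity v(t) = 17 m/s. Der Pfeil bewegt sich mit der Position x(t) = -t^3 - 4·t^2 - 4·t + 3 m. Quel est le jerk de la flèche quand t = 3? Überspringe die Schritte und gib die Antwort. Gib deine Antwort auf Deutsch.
j(3) = -6.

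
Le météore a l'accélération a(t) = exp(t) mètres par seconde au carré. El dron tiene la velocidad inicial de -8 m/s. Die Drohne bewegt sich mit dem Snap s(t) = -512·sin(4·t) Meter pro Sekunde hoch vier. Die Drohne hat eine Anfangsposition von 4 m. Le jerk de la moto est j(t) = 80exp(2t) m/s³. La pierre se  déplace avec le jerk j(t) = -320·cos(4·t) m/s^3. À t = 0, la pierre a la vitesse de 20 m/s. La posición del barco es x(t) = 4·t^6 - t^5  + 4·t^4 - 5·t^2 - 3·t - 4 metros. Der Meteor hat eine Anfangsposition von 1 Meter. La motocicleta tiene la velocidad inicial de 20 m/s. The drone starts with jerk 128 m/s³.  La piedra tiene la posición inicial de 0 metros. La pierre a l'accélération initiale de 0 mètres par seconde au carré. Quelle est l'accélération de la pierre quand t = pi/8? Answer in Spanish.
Para resolver esto, necesitamos tomar 1 integral de nuestra ecuación de la sacudida j(t) = -320·cos(4·t). La antiderivada de la sacudida, con a(0) = 0, da la aceleración: a(t) = -80·sin(4·t). Tenemos la aceleración a(t) = -80·sin(4·t). Sustituyendo t = pi/8: a(pi/8) = -80.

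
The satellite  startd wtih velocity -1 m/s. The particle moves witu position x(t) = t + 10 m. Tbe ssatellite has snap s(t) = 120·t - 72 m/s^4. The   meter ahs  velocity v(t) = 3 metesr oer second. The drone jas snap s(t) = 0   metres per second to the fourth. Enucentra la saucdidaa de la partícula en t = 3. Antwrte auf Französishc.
Pour résoudre ceci, nous devons prendre 3 dérivées de notre équation de la position x(t) = t + 10. En dérivant la position, nous obtenons la vitesse: v(t) = 1. En dérivant la vitesse, nous obtenons l'accélération: a(t) = 0. En dérivant l'accélération, nous obtenons le jerk: j(t) = 0. En utilisant j(t) = 0 et en substituant t = 3, nous trouvons j = 0.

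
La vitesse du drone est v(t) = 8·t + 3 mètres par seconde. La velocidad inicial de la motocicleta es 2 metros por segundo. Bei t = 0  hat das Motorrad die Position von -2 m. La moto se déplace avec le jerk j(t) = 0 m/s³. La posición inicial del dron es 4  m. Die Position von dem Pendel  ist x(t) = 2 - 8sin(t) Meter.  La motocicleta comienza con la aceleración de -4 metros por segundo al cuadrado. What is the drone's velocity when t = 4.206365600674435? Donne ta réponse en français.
En utilisant v(t) = 8·t + 3 et en substituant t = 4.206365600674435, nous trouvons v = 36.6509248053955.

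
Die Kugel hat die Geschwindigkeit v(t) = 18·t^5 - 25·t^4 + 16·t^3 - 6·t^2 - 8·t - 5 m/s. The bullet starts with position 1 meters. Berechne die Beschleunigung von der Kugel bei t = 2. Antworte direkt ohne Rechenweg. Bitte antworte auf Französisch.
La réponse est 800.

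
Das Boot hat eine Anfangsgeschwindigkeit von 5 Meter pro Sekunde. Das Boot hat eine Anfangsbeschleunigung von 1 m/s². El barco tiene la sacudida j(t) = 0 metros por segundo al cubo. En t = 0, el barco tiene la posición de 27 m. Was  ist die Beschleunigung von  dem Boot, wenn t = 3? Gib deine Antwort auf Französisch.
Nous devons trouver l'intégrale de notre équation du jerk j(t) = 0 1 fois. L'intégrale du jerk est l'accélération. En utilisant a(0) = 1, nous obtenons a(t) = 1. De l'équation de l'accélération a(t) = 1, nous substituons t = 3 pour obtenir a = 1.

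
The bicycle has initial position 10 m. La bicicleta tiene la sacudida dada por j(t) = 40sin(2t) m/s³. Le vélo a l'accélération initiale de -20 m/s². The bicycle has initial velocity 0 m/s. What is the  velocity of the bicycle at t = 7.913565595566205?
To find the answer, we compute 2 integrals of j(t) = 40·sin(2·t). Taking ∫j(t)dt and applying a(0) = -20, we find a(t) = -20·cos(2·t). The integral of acceleration is velocity. Using v(0) = 0, we get v(t) = -10·sin(2·t). From the given velocity equation v(t) = -10·sin(2·t), we substitute t = 7.913565595566205 to get v = 1.18886072893593.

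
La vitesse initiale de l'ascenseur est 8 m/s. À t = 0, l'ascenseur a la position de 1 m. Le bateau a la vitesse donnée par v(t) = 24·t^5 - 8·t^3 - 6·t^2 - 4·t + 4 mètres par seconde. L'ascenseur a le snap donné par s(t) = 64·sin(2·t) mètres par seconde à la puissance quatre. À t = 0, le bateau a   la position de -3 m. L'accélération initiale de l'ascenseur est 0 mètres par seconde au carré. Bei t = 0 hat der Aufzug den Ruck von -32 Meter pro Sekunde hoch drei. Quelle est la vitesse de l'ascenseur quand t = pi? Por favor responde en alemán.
Wir müssen das Integral unserer Gleichung für den Snap s(t) = 64·sin(2·t) 3-mal finden. Das Integral von dem Snap ist der Ruck. Mit j(0) = -32 erhalten wir j(t) = -32·cos(2·t). Die Stammfunktion von dem Ruck ist die Beschleunigung. Mit a(0) = 0 erhalten wir a(t) = -16·sin(2·t). Das Integral von der Beschleunigung, mit v(0) = 8, ergibt die Geschwindigkeit: v(t) = 8·cos(2·t). Wir haben die Geschwindigkeit v(t) = 8·cos(2·t). Durch Einsetzen von t = pi: v(pi) = 8.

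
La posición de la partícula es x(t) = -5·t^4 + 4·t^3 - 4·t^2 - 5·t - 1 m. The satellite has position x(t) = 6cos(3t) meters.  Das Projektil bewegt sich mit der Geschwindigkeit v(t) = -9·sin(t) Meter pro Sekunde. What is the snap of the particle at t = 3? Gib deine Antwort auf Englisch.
We must differentiate our position equation x(t) = -5·t^4 + 4·t^3 - 4·t^2 - 5·t - 1 4 times. Differentiating position, we get velocity: v(t) = -20·t^3 + 12·t^2 - 8·t - 5. The derivative of velocity gives acceleration: a(t) = -60·t^2 + 24·t - 8. Taking d/dt of a(t), we find j(t) = 24 - 120·t. Differentiating jerk, we get snap: s(t) = -120. From the given snap equation s(t) = -120, we substitute t = 3 to get s = -120.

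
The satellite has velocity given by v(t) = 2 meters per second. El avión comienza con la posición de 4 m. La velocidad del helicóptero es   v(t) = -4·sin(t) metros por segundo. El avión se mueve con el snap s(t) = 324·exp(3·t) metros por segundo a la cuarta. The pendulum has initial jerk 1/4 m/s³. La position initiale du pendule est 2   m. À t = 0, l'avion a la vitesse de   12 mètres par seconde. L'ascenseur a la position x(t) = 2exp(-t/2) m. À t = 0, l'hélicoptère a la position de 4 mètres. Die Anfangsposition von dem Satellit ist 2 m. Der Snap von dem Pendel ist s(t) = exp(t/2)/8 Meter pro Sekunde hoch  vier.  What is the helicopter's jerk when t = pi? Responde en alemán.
Ausgehend von der Geschwindigkeit v(t) = -4·sin(t), nehmen wir 2 Ableitungen. Die Ableitung von der Geschwindigkeit ergibt die Beschleunigung: a(t) = -4·cos(t). Mit d/dt von a(t) finden wir j(t) = 4·sin(t). Wir haben den Ruck j(t) = 4·sin(t). Durch Einsetzen von t = pi: j(pi) = 0.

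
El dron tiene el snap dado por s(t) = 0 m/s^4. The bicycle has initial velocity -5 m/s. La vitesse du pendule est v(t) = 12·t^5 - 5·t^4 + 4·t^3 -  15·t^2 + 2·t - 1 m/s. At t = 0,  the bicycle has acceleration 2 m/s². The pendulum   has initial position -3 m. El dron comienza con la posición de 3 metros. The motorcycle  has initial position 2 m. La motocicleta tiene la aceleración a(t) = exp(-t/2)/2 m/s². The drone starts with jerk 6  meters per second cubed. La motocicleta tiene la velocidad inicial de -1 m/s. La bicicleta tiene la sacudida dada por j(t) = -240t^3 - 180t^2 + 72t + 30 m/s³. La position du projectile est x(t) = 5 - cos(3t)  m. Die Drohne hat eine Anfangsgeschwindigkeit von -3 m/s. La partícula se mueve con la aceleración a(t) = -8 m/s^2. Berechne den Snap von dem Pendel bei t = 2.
Ausgehend von der Geschwindigkeit v(t) = 12·t^5 - 5·t^4 + 4·t^3 - 15·t^2 + 2·t - 1, nehmen wir 3 Ableitungen. Durch Ableiten von der Geschwindigkeit erhalten wir die Beschleunigung: a(t) = 60·t^4 - 20·t^3 + 12·t^2 - 30·t + 2. Die Ableitung von der Beschleunigung ergibt den Ruck: j(t) = 240·t^3 - 60·t^2 + 24·t - 30. Mit d/dt von j(t) finden wir s(t) = 720·t^2 - 120·t + 24. Mit s(t) = 720·t^2 - 120·t + 24 und Einsetzen von t = 2, finden wir s = 2664.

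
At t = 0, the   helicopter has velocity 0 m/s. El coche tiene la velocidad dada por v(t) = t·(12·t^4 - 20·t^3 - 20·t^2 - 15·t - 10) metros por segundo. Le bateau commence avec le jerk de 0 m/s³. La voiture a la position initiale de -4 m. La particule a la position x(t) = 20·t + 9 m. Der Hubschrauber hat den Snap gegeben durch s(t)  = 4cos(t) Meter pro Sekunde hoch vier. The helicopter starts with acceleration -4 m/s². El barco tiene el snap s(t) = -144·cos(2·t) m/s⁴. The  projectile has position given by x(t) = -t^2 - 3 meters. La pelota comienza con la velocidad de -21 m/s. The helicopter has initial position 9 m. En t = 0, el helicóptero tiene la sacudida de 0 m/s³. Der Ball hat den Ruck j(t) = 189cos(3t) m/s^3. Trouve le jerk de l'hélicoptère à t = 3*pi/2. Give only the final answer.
La réponse est -4.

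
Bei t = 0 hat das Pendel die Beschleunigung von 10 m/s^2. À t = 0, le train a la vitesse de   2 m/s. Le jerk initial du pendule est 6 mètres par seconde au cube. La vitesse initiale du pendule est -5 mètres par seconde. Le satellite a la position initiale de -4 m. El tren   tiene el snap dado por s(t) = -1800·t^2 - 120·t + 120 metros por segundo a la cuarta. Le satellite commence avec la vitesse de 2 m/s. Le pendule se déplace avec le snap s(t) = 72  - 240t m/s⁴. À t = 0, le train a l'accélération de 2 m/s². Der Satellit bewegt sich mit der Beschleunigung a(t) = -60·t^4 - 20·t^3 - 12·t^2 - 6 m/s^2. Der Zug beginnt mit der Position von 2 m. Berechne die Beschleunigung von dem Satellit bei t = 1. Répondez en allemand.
Mit a(t) = -60·t^4 - 20·t^3 - 12·t^2 - 6 und Einsetzen von t = 1, finden wir a = -98.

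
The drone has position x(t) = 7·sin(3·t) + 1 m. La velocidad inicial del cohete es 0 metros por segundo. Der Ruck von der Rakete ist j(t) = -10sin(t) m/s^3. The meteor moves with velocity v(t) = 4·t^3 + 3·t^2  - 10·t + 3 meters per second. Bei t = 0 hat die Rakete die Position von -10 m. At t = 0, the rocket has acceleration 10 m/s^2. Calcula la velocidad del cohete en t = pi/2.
Necesitamos integrar nuestra ecuación de la sacudida j(t) = -10·sin(t) 2 veces. Integrando la sacudida y usando la condición inicial a(0) = 10, obtenemos a(t) = 10·cos(t). La antiderivada de la aceleración es la velocidad. Usando v(0) = 0, obtenemos v(t) = 10·sin(t). Usando v(t) = 10·sin(t) y sustituyendo t = pi/2, encontramos v = 10.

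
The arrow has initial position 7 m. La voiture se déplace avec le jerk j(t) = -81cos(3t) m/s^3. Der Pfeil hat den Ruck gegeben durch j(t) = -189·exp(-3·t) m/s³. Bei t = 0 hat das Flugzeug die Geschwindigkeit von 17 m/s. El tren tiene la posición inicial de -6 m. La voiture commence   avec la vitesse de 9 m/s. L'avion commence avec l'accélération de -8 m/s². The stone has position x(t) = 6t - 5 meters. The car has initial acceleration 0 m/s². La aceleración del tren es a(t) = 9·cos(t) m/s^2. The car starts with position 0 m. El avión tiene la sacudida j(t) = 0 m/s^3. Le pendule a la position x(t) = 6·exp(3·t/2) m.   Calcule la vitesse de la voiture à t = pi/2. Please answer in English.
Starting from jerk j(t) = -81·cos(3·t), we take 2 antiderivatives. Finding the antiderivative of j(t) and using a(0) = 0: a(t) = -27·sin(3·t). The antiderivative of acceleration is velocity. Using v(0) = 9, we get v(t) = 9·cos(3·t). Using v(t) = 9·cos(3·t) and substituting t = pi/2, we find v = 0.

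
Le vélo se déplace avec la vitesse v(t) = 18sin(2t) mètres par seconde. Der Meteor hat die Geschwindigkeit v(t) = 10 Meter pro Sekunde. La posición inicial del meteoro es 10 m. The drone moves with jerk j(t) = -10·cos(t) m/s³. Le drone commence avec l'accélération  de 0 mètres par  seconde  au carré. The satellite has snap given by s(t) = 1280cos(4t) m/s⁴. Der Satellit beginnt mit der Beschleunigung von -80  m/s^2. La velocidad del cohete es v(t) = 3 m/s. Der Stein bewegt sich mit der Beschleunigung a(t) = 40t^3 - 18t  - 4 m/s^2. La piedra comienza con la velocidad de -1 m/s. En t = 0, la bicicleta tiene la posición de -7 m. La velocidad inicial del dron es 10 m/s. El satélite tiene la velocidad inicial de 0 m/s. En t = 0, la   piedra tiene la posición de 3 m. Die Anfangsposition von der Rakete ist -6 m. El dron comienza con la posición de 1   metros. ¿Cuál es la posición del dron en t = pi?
Debemos encontrar la integral de nuestra ecuación de la sacudida j(t) = -10·cos(t) 3 veces. La integral de la sacudida, con a(0) = 0, da la aceleración: a(t) = -10·sin(t). La antiderivada de la aceleración, con v(0) = 10, da la velocidad: v(t) = 10·cos(t). La integral de la velocidad es la posición. Usando x(0) = 1, obtenemos x(t) = 10·sin(t) + 1. Tenemos la posición x(t) = 10·sin(t) + 1. Sustituyendo t = pi: x(pi) = 1.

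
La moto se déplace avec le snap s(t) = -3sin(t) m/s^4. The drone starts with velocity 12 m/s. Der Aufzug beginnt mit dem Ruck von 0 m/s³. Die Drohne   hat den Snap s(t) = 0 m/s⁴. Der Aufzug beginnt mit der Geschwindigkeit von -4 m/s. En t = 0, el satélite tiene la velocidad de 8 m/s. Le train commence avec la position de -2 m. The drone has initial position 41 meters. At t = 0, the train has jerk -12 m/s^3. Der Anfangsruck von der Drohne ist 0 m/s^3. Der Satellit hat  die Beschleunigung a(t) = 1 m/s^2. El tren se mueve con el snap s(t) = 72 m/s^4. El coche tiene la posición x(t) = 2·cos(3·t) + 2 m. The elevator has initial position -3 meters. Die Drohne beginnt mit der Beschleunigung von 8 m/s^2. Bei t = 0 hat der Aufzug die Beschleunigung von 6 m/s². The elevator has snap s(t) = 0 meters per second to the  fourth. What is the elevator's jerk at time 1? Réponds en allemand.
Um dies zu lösen, müssen wir 1 Integral unserer Gleichung für den Snap s(t) = 0 finden. Das Integral von dem Snap ist der Ruck. Mit j(0) = 0 erhalten wir j(t) = 0. Wir haben den Ruck j(t) = 0. Durch Einsetzen von t = 1: j(1) = 0.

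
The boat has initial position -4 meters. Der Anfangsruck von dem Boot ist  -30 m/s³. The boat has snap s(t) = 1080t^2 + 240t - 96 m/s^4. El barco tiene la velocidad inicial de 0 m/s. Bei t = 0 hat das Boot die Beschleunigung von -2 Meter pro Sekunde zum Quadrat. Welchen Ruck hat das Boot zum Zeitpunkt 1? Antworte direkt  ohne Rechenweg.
Der Ruck bei t = 1 ist j = 354.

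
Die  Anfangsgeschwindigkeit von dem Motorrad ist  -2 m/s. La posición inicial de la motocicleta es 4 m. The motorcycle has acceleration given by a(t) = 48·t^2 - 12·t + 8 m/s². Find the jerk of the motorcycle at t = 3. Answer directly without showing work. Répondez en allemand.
Der Ruck bei t = 3 ist j = 276.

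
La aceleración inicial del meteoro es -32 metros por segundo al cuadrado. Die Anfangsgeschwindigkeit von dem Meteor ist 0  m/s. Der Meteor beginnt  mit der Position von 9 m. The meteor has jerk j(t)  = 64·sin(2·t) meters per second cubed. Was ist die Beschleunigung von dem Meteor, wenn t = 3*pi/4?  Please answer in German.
Wir müssen unsere Gleichung für den Ruck j(t) = 64·sin(2·t) 1-mal integrieren. Das Integral von dem Ruck, mit a(0) = -32, ergibt die Beschleunigung: a(t) = -32·cos(2·t). Aus der Gleichung für die Beschleunigung a(t) = -32·cos(2·t), setzen wir t = 3*pi/4 ein und erhalten a = 0.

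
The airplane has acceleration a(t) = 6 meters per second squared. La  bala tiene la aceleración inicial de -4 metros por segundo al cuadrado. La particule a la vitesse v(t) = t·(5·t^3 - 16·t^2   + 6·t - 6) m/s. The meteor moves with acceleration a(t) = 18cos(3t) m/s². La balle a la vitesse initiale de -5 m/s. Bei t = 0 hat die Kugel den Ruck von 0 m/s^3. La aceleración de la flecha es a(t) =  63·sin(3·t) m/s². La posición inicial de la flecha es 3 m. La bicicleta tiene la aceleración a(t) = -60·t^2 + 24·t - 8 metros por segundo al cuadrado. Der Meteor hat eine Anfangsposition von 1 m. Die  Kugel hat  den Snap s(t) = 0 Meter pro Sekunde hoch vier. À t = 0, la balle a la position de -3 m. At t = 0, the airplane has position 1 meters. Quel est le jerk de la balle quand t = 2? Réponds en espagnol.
Para resolver esto, necesitamos tomar 1 antiderivada de nuestra ecuación del snap s(t) = 0. Tomando ∫s(t)dt y aplicando j(0) = 0, encontramos j(t) = 0. De la ecuación de la sacudida j(t) = 0, sustituimos t = 2 para obtener j = 0.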